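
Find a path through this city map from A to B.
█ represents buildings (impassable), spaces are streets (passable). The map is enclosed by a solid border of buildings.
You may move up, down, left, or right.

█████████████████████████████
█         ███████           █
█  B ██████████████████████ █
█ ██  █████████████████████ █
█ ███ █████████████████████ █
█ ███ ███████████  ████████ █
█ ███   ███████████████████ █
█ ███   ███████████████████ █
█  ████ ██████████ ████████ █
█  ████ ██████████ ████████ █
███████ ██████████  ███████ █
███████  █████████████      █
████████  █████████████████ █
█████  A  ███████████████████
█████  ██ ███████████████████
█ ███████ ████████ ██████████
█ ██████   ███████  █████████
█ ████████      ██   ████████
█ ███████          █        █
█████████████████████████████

Finding the shortest path from A to B:
Movement: cardinal only
Path length: 17 steps
Directions: right → up → up → left → up → up → up → up → up → left → left → up → up → up → left → up → left

Solution:

█████████████████████████████
█         ███████           █
█  B↰██████████████████████ █
█ ██↑↰█████████████████████ █
█ ███↑█████████████████████ █
█ ███↑███████████  ████████ █
█ ███↑←↰███████████████████ █
█ ███  ↑███████████████████ █
█  ████↑██████████ ████████ █
█  ████↑██████████ ████████ █
███████↑██████████  ███████ █
███████↑↰█████████████      █
████████↑ █████████████████ █
█████  A↑ ███████████████████
█████  ██ ███████████████████
█ ███████ ████████ ██████████
█ ██████   ███████  █████████
█ ████████      ██   ████████
█ ███████          █        █
█████████████████████████████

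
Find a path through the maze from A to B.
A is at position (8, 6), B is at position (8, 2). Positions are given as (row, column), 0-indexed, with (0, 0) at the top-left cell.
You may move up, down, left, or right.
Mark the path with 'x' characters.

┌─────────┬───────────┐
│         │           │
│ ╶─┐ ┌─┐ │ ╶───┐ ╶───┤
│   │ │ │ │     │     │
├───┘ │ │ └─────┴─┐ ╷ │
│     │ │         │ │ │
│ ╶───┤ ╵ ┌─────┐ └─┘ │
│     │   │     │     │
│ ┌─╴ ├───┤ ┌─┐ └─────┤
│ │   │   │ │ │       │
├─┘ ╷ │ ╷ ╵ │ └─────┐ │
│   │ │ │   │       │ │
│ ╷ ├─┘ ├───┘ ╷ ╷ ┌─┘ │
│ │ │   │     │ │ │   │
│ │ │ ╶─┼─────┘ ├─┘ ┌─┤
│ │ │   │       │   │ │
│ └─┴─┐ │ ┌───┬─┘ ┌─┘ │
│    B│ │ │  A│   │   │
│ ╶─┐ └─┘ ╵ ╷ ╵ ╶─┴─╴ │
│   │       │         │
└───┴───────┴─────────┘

Finding the shortest path from (8, 6) to (8, 2):
Path length: 6 steps
Directions: left → down → left → left → left → up

Solution:

┌─────────┬───────────┐
│         │           │
│ ╶─┐ ┌─┐ │ ╶───┐ ╶───┤
│   │ │ │ │     │     │
├───┘ │ │ └─────┴─┐ ╷ │
│     │ │         │ │ │
│ ╶───┤ ╵ ┌─────┐ └─┘ │
│     │   │     │     │
│ ┌─╴ ├───┤ ┌─┐ └─────┤
│ │   │   │ │ │       │
├─┘ ╷ │ ╷ ╵ │ └─────┐ │
│   │ │ │   │       │ │
│ ╷ ├─┘ ├───┘ ╷ ╷ ┌─┘ │
│ │ │   │     │ │ │   │
│ │ │ ╶─┼─────┘ ├─┘ ┌─┤
│ │ │   │       │   │ │
│ └─┴─┐ │ ┌───┬─┘ ┌─┘ │
│    B│ │ │x A│   │   │
│ ╶─┐ └─┘ ╵ ╷ ╵ ╶─┴─╴ │
│   │x x x x│         │
└───┴───────┴─────────┘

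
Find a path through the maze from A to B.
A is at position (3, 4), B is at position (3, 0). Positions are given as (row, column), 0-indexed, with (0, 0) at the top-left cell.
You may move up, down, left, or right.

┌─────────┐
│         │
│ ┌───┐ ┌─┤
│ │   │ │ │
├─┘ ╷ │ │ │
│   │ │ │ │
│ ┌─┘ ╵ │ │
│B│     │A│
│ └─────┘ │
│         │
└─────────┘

Finding the shortest path from (3, 4) to (3, 0):
Path length: 6 steps
Directions: down → left → left → left → left → up

Solution:

┌─────────┐
│         │
│ ┌───┐ ┌─┤
│ │   │ │ │
├─┘ ╷ │ │ │
│   │ │ │ │
│ ┌─┘ ╵ │ │
│B│     │A│
│ └─────┘ │
│↑ ← ← ← ↲│
└─────────┘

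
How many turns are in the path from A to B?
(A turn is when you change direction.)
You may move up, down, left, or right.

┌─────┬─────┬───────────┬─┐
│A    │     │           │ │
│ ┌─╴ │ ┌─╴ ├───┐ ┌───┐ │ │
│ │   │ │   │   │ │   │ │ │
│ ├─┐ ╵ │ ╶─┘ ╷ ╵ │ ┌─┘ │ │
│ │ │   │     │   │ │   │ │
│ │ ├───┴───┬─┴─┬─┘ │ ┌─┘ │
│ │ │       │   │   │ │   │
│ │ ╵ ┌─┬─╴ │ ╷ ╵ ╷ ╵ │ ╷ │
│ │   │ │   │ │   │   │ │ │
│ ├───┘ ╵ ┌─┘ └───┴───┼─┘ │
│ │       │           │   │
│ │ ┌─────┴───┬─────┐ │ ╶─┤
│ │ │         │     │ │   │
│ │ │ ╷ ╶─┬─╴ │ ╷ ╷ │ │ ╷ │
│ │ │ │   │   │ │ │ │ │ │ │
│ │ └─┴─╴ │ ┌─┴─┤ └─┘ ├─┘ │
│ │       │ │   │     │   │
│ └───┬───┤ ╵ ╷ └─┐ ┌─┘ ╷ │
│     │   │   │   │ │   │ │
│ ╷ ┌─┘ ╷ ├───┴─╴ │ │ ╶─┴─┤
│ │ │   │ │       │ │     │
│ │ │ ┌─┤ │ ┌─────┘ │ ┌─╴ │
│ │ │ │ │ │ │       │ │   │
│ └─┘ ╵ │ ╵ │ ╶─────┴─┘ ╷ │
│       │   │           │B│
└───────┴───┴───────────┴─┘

Directions: right, right, down, down, right, up, up, right, right, down, left, down, right, right, up, right, down, right, up, up, right, right, right, down, down, left, down, down, left, up, left, down, left, up, left, down, down, right, right, right, right, down, down, down, left, down, down, down, left, left, left, down, right, right, right, right, right, up, right, down
Number of turns: 35

Solution:

┌─────┬─────┬───────────┬─┐
│A → ↓│↱ → ↓│    ↱ → → ↓│ │
│ ┌─╴ │ ┌─╴ ├───┐ ┌───┐ │ │
│ │  ↓│↑│↓ ↲│↱ ↓│↑│   │↓│ │
│ ├─┐ ╵ │ ╶─┘ ╷ ╵ │ ┌─┘ │ │
│ │ │↳ ↑│↳ → ↑│↳ ↑│ │↓ ↲│ │
│ │ ├───┴───┬─┴─┬─┘ │ ┌─┘ │
│ │ │       │↓ ↰│↓ ↰│↓│   │
│ │ ╵ ┌─┬─╴ │ ╷ ╵ ╷ ╵ │ ╷ │
│ │   │ │   │↓│↑ ↲│↑ ↲│ │ │
│ ├───┘ ╵ ┌─┘ └───┴───┼─┘ │
│ │       │  ↳ → → → ↓│   │
│ │ ┌─────┴───┬─────┐ │ ╶─┤
│ │ │         │     │↓│   │
│ │ │ ╷ ╶─┬─╴ │ ╷ ╷ │ │ ╷ │
│ │ │ │   │   │ │ │ │↓│ │ │
│ │ └─┴─╴ │ ┌─┴─┤ └─┘ ├─┘ │
│ │       │ │   │  ↓ ↲│   │
│ └───┬───┤ ╵ ╷ └─┐ ┌─┘ ╷ │
│     │   │   │   │↓│   │ │
│ ╷ ┌─┘ ╷ ├───┴─╴ │ │ ╶─┴─┤
│ │ │   │ │       │↓│     │
│ │ │ ┌─┤ │ ┌─────┘ │ ┌─╴ │
│ │ │ │ │ │ │↓ ← ← ↲│ │↱ ↓│
│ └─┘ ╵ │ ╵ │ ╶─────┴─┘ ╷ │
│       │   │↳ → → → → ↑│B│
└───────┴───┴───────────┴─┘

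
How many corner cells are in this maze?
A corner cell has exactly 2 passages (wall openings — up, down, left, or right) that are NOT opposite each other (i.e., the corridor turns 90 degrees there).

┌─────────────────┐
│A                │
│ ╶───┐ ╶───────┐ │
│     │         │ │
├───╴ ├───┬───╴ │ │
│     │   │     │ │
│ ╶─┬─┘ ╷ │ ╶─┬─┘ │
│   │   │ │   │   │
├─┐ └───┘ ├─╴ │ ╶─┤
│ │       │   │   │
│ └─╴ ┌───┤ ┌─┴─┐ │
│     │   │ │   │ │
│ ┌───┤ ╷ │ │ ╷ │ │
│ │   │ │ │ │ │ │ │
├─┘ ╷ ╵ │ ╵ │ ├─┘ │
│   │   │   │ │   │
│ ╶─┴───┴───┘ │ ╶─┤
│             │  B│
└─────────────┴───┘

Counting corner cells (2 non-opposite passages):
Total corners: 43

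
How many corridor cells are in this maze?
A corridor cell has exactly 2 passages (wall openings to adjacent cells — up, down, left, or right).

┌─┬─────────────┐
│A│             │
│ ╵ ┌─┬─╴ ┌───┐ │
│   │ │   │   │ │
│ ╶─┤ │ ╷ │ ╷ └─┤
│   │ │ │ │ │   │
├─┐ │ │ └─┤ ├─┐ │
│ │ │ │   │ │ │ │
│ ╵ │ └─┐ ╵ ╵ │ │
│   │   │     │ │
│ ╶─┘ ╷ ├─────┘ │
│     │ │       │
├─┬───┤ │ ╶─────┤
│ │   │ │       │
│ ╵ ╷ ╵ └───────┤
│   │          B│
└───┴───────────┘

Counting cells with exactly 2 passages:
Total corridor cells: 48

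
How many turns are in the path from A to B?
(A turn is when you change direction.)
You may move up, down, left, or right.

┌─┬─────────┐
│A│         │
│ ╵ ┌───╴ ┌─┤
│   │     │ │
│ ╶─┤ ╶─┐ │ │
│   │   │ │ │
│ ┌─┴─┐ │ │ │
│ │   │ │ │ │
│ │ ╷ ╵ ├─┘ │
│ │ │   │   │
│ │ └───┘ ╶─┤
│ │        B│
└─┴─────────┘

Directions: down, right, up, right, right, right, down, left, left, down, right, down, down, left, up, left, down, down, right, right, right, right
Number of turns: 13

Solution:

┌─┬─────────┐
│A│↱ → → ↓  │
│ ╵ ┌───╴ ┌─┤
│↳ ↑│↓ ← ↲│ │
│ ╶─┤ ╶─┐ │ │
│   │↳ ↓│ │ │
│ ┌─┴─┐ │ │ │
│ │↓ ↰│↓│ │ │
│ │ ╷ ╵ ├─┘ │
│ │↓│↑ ↲│   │
│ │ └───┘ ╶─┤
│ │↳ → → → B│
└─┴─────────┘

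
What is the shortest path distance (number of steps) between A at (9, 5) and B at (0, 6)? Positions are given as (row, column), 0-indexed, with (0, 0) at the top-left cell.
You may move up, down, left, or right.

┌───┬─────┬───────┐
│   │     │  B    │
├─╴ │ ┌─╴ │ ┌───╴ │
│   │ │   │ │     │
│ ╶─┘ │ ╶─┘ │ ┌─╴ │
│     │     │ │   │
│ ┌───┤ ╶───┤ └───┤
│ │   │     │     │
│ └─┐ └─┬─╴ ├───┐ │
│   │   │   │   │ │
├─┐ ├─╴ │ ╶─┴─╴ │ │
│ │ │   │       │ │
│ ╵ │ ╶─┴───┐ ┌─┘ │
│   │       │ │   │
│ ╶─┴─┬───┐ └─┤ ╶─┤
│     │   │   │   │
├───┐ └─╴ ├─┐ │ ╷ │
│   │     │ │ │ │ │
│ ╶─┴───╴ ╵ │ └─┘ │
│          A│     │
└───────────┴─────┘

Finding path from (9, 5) to (0, 6):
Path: (9,5) → (9,4) → (8,4) → (8,3) → (8,2) → (7,2) → (7,1) → (7,0) → (6,0) → (6,1) → (5,1) → (4,1) → (4,0) → (3,0) → (2,0) → (2,1) → (2,2) → (1,2) → (0,2) → (0,3) → (0,4) → (1,4) → (1,3) → (2,3) → (2,4) → (2,5) → (1,5) → (0,5) → (0,6)
Distance: 28 steps

Solution:

┌───┬─────┬───────┐
│   │↱ → ↓│↱ B    │
├─╴ │ ┌─╴ │ ┌───╴ │
│   │↑│↓ ↲│↑│     │
│ ╶─┘ │ ╶─┘ │ ┌─╴ │
│↱ → ↑│↳ → ↑│ │   │
│ ┌───┤ ╶───┤ └───┤
│↑│   │     │     │
│ └─┐ └─┬─╴ ├───┐ │
│↑ ↰│   │   │   │ │
├─┐ ├─╴ │ ╶─┴─╴ │ │
│ │↑│   │       │ │
│ ╵ │ ╶─┴───┐ ┌─┘ │
│↱ ↑│       │ │   │
│ ╶─┴─┬───┐ └─┤ ╶─┤
│↑ ← ↰│   │   │   │
├───┐ └─╴ ├─┐ │ ╷ │
│   │↑ ← ↰│ │ │ │ │
│ ╶─┴───╴ ╵ │ └─┘ │
│        ↑ A│     │
└───────────┴─────┘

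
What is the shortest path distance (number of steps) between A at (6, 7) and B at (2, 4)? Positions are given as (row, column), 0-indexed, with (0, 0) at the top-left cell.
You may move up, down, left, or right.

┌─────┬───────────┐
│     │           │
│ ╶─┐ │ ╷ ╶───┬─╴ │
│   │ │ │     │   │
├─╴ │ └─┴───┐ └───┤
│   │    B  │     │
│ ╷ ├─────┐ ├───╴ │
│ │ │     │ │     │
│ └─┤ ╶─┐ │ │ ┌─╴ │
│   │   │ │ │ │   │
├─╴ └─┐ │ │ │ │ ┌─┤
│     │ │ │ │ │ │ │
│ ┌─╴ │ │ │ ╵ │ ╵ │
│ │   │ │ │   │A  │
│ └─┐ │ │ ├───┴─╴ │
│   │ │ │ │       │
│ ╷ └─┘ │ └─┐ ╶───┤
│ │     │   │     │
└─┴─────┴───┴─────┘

Finding path from (6, 7) to (2, 4):
Path: (6,7) → (5,7) → (4,7) → (4,8) → (3,8) → (3,7) → (3,6) → (4,6) → (5,6) → (6,6) → (6,5) → (5,5) → (4,5) → (3,5) → (2,5) → (2,4)
Distance: 15 steps

Solution:

┌─────┬───────────┐
│     │           │
│ ╶─┐ │ ╷ ╶───┬─╴ │
│   │ │ │     │   │
├─╴ │ └─┴───┐ └───┤
│   │    B ↰│     │
│ ╷ ├─────┐ ├───╴ │
│ │ │     │↑│↓ ← ↰│
│ └─┤ ╶─┐ │ │ ┌─╴ │
│   │   │ │↑│↓│↱ ↑│
├─╴ └─┐ │ │ │ │ ┌─┤
│     │ │ │↑│↓│↑│ │
│ ┌─╴ │ │ │ ╵ │ ╵ │
│ │   │ │ │↑ ↲│A  │
│ └─┐ │ │ ├───┴─╴ │
│   │ │ │ │       │
│ ╷ └─┘ │ └─┐ ╶───┤
│ │     │   │     │
└─┴─────┴───┴─────┘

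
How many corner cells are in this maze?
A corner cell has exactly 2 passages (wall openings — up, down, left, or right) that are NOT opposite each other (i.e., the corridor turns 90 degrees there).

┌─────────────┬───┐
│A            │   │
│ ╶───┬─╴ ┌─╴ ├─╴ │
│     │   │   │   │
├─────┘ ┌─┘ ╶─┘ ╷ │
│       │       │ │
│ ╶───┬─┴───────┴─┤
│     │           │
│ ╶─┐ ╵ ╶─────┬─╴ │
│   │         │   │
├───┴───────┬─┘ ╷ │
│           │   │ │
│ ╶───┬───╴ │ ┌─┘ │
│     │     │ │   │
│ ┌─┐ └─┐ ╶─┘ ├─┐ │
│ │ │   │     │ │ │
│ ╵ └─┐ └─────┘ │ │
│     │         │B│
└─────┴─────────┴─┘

Counting corner cells (2 non-opposite passages):
Total corners: 31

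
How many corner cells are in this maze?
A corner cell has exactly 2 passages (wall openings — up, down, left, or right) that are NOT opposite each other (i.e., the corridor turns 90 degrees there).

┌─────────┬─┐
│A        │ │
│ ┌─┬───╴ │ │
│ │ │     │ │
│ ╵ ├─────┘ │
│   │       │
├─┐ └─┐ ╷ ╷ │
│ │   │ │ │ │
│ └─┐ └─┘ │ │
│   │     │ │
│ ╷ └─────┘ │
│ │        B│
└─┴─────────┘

Counting corner cells (2 non-opposite passages):
Total corners: 11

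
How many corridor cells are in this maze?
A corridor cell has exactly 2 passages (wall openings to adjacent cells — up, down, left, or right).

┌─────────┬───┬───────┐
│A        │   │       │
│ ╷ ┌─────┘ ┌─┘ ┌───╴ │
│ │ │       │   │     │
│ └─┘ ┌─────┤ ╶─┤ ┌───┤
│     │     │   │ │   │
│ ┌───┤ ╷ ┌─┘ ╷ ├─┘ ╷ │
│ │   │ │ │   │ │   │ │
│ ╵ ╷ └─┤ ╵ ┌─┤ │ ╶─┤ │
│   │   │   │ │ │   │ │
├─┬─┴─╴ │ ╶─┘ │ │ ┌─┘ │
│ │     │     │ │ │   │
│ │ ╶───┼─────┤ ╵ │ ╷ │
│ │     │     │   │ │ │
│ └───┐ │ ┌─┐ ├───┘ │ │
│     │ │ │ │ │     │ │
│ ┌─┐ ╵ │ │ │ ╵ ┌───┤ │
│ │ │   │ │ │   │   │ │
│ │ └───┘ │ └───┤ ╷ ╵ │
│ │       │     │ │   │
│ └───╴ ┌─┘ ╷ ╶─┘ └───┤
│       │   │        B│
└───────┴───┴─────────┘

Counting cells with exactly 2 passages:
Total corridor cells: 95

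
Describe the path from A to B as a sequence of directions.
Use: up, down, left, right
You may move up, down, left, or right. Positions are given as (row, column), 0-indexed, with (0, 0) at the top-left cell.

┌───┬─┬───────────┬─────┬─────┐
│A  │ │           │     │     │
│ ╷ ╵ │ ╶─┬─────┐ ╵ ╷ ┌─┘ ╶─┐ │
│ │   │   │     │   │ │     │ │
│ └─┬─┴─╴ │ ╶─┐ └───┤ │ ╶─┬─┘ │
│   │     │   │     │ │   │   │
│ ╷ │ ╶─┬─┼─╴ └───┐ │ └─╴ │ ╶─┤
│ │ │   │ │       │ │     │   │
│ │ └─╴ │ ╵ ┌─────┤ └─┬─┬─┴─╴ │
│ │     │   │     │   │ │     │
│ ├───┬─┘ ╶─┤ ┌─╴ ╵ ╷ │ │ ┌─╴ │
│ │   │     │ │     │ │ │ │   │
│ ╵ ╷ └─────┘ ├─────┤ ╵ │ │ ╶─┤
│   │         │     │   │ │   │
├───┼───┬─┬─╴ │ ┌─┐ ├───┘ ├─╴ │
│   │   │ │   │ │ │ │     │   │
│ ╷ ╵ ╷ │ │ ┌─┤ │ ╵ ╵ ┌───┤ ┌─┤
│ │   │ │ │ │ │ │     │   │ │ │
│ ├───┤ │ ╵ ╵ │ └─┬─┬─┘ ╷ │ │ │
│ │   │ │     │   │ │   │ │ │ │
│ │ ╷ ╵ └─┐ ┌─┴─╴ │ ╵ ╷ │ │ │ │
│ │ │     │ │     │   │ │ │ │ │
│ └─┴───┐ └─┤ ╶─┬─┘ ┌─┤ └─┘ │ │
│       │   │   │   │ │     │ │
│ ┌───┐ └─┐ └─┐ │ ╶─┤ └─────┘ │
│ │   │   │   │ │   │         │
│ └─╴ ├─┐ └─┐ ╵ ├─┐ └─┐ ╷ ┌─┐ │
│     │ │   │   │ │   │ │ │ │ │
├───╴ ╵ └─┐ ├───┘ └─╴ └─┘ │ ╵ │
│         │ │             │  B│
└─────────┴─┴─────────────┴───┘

Finding the path and converting it to directions:
Path through cells: (0,0) → (1,0) → (2,0) → (2,1) → (3,1) → (4,1) → (4,2) → (4,3) → (3,3) → (3,2) → (2,2) → (2,3) → (2,4) → (1,4) → (1,3) → (0,3) → (0,4) → (0,5) → (0,6) → (0,7) → (0,8) → (1,8) → (1,9) → (0,9) → (0,10) → (1,10) → (2,10) → (3,10) → (3,11) → (3,12) → (2,12) → (2,11) → (1,11) → (1,12) → (0,12) → (0,13) → (0,14) → (1,14) → (2,14) → (2,13) → (3,13) → (3,14) → (4,14) → (5,14) → (5,13) → (6,13) → (6,14) → (7,14) → (7,13) → (8,13) → (9,13) → (10,13) → (11,13) → (11,12) → (11,11) → (10,11) → (9,11) → (9,10) → (10,10) → (10,9) → (11,9) → (11,8) → (12,8) → (12,9) → (13,9) → (13,10) → (14,10) → (14,11) → (14,12) → (13,12) → (12,12) → (12,13) → (12,14) → (13,14) → (14,14)
Directions: down, down, right, down, down, right, right, up, left, up, right, right, up, left, up, right, right, right, right, right, down, right, up, right, down, down, down, right, right, up, left, up, right, up, right, right, down, down, left, down, right, down, down, left, down, right, down, left, down, down, down, down, left, left, up, up, left, down, left, down, left, down, right, down, right, down, right, right, up, up, right, right, down, down

Solution:

┌───┬─┬───────────┬─────┬─────┐
│A  │ │↱ → → → → ↓│↱ ↓  │↱ → ↓│
│ ╷ ╵ │ ╶─┬─────┐ ╵ ╷ ┌─┘ ╶─┐ │
│↓│   │↑ ↰│     │↳ ↑│↓│↱ ↑  │↓│
│ └─┬─┴─╴ │ ╶─┐ └───┤ │ ╶─┬─┘ │
│↳ ↓│↱ → ↑│   │     │↓│↑ ↰│↓ ↲│
│ ╷ │ ╶─┬─┼─╴ └───┐ │ └─╴ │ ╶─┤
│ │↓│↑ ↰│ │       │ │↳ → ↑│↳ ↓│
│ │ └─╴ │ ╵ ┌─────┤ └─┬─┬─┴─╴ │
│ │↳ → ↑│   │     │   │ │    ↓│
│ ├───┬─┘ ╶─┤ ┌─╴ ╵ ╷ │ │ ┌─╴ │
│ │   │     │ │     │ │ │ │↓ ↲│
│ ╵ ╷ └─────┘ ├─────┤ ╵ │ │ ╶─┤
│   │         │     │   │ │↳ ↓│
├───┼───┬─┬─╴ │ ┌─┐ ├───┘ ├─╴ │
│   │   │ │   │ │ │ │     │↓ ↲│
│ ╷ ╵ ╷ │ │ ┌─┤ │ ╵ ╵ ┌───┤ ┌─┤
│ │   │ │ │ │ │ │     │   │↓│ │
│ ├───┤ │ ╵ ╵ │ └─┬─┬─┘ ╷ │ │ │
│ │   │ │     │   │ │↓ ↰│ │↓│ │
│ │ ╷ ╵ └─┐ ┌─┴─╴ │ ╵ ╷ │ │ │ │
│ │ │     │ │     │↓ ↲│↑│ │↓│ │
│ └─┴───┐ └─┤ ╶─┬─┘ ┌─┤ └─┘ │ │
│       │   │   │↓ ↲│ │↑ ← ↲│ │
│ ┌───┐ └─┐ └─┐ │ ╶─┤ └─────┘ │
│ │   │   │   │ │↳ ↓│    ↱ → ↓│
│ └─╴ ├─┐ └─┐ ╵ ├─┐ └─┐ ╷ ┌─┐ │
│     │ │   │   │ │↳ ↓│ │↑│ │↓│
├───╴ ╵ └─┐ ├───┘ └─╴ └─┘ │ ╵ │
│         │ │        ↳ → ↑│  B│
└─────────┴─┴─────────────┴───┘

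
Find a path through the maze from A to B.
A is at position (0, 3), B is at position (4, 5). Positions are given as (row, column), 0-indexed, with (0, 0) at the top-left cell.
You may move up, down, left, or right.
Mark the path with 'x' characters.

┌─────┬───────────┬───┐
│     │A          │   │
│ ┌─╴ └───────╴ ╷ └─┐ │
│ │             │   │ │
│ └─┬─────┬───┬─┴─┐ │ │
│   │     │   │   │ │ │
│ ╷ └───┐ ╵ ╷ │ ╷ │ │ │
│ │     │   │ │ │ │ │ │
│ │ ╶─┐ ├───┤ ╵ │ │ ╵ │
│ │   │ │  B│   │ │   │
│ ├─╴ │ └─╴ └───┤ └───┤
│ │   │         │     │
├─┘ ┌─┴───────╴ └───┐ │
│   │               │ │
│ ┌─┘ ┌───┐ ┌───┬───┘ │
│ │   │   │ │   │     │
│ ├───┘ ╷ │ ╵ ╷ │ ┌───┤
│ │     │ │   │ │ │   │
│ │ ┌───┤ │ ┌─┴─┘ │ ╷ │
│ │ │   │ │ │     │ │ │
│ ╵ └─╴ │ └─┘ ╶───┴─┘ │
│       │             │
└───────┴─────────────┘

Finding the shortest path from (0, 3) to (4, 5):
Path length: 24 steps
Directions: right → right → right → right → down → left → left → left → left → left → up → left → left → down → down → right → down → right → right → down → down → right → right → up

Solution:

┌─────┬───────────┬───┐
│x x x│A x x x x  │   │
│ ┌─╴ └───────╴ ╷ └─┐ │
│x│  x x x x x x│   │ │
│ └─┬─────┬───┬─┴─┐ │ │
│x x│     │   │   │ │ │
│ ╷ └───┐ ╵ ╷ │ ╷ │ │ │
│ │x x x│   │ │ │ │ │ │
│ │ ╶─┐ ├───┤ ╵ │ │ ╵ │
│ │   │x│  B│   │ │   │
│ ├─╴ │ └─╴ └───┤ └───┤
│ │   │x x x    │     │
├─┘ ┌─┴───────╴ └───┐ │
│   │               │ │
│ ┌─┘ ┌───┐ ┌───┬───┘ │
│ │   │   │ │   │     │
│ ├───┘ ╷ │ ╵ ╷ │ ┌───┤
│ │     │ │   │ │ │   │
│ │ ┌───┤ │ ┌─┴─┘ │ ╷ │
│ │ │   │ │ │     │ │ │
│ ╵ └─╴ │ └─┘ ╶───┴─┘ │
│       │             │
└───────┴─────────────┘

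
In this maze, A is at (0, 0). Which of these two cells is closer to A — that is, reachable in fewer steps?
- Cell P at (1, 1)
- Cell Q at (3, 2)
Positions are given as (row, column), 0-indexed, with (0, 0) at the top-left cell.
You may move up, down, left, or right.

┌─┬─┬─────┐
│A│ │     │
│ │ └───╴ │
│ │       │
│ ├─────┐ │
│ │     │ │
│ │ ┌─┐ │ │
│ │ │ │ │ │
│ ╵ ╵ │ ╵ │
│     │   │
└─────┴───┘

Shortest path A → P at (1, 1): 18 steps
Shortest path A → Q at (3, 2): 7 steps

Q is closer (7 steps vs 18 steps).

Path to P:

┌─┬─┬─────┐
│A│ │     │
│ │ └───╴ │
│↓│P ← ← ↰│
│ ├─────┐ │
│↓│↱ → ↓│↑│
│ │ ┌─┐ │ │
│↓│↑│ │↓│↑│
│ ╵ ╵ │ ╵ │
│↳ ↑  │↳ ↑│
└─────┴───┘

Path to Q:

┌─┬─┬─────┐
│A│ │     │
│ │ └───╴ │
│↓│       │
│ ├─────┐ │
│↓│     │ │
│ │ ┌─┐ │ │
│↓│ │Q│ │ │
│ ╵ ╵ │ ╵ │
│↳ → ↑│   │
└─────┴───┘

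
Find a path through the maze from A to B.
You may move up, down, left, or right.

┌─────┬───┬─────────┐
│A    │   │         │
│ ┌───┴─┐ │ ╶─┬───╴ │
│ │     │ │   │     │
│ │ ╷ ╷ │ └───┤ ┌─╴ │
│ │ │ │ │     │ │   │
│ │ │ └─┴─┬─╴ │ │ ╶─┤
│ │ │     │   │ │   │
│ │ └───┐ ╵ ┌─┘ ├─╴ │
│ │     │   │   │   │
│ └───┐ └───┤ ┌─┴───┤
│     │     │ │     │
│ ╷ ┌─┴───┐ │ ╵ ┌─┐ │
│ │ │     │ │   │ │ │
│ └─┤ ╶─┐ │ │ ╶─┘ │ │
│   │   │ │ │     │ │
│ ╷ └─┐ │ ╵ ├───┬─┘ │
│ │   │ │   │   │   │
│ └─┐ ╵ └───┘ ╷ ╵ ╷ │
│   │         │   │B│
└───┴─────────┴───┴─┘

Finding the shortest path through the maze:
Path length: 22 steps
Directions: down → down → down → down → down → down → down → right → down → right → down → right → right → right → right → up → right → down → right → up → right → down

Solution:

┌─────┬───┬─────────┐
│A    │   │         │
│ ┌───┴─┐ │ ╶─┬───╴ │
│↓│     │ │   │     │
│ │ ╷ ╷ │ └───┤ ┌─╴ │
│↓│ │ │ │     │ │   │
│ │ │ └─┴─┬─╴ │ │ ╶─┤
│↓│ │     │   │ │   │
│ │ └───┐ ╵ ┌─┘ ├─╴ │
│↓│     │   │   │   │
│ └───┐ └───┤ ┌─┴───┤
│↓    │     │ │     │
│ ╷ ┌─┴───┐ │ ╵ ┌─┐ │
│↓│ │     │ │   │ │ │
│ └─┤ ╶─┐ │ │ ╶─┘ │ │
│↳ ↓│   │ │ │     │ │
│ ╷ └─┐ │ ╵ ├───┬─┘ │
│ │↳ ↓│ │   │↱ ↓│↱ ↓│
│ └─┐ ╵ └───┘ ╷ ╵ ╷ │
│   │↳ → → → ↑│↳ ↑│B│
└───┴─────────┴───┴─┘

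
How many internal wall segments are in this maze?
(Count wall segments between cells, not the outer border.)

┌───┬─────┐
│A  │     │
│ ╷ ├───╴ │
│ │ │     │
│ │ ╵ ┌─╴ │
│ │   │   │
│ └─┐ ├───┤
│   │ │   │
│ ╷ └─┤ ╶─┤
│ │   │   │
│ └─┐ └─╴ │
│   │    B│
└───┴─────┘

Counting internal wall segments:
Total internal walls: 20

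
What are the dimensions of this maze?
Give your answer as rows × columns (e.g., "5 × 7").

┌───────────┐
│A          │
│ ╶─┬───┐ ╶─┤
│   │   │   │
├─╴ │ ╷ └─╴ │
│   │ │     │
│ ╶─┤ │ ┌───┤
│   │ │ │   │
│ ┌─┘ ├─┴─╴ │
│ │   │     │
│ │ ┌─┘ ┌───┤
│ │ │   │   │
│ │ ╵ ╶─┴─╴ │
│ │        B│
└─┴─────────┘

Counting the maze dimensions:
Rows (vertical): 7
Columns (horizontal): 6
Dimensions: 7 × 6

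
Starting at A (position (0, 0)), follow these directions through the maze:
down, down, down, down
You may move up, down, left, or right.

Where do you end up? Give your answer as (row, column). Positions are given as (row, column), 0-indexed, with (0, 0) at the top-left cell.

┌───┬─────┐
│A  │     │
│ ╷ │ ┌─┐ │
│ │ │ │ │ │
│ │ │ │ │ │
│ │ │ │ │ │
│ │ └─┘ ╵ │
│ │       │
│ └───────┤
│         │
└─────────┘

Following directions step by step:
Start: (0, 0)
  down: (0, 0) → (1, 0)
  down: (1, 0) → (2, 0)
  down: (2, 0) → (3, 0)
  down: (3, 0) → (4, 0)
Final position: (4, 0)

Path taken:

┌───┬─────┐
│A  │     │
│ ╷ │ ┌─┐ │
│↓│ │ │ │ │
│ │ │ │ │ │
│↓│ │ │ │ │
│ │ └─┘ ╵ │
│↓│       │
│ └───────┤
│B        │
└─────────┘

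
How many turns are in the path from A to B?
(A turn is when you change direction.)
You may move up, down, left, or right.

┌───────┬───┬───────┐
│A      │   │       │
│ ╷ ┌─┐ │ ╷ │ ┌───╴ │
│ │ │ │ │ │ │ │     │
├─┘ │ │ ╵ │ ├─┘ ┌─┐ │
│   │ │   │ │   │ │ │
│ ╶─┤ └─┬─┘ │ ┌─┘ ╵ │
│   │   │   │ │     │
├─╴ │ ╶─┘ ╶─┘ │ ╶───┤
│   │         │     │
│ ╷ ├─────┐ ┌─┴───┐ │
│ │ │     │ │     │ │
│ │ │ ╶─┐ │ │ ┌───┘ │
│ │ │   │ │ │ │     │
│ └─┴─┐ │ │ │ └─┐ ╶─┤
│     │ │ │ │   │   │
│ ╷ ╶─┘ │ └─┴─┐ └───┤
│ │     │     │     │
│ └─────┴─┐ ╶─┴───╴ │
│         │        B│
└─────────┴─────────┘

Directions: right, down, down, left, down, right, down, left, down, down, down, right, down, right, right, up, up, left, up, right, right, down, down, down, right, down, right, right, right, right
Number of turns: 18

Solution:

┌───────┬───┬───────┐
│A ↓    │   │       │
│ ╷ ┌─┐ │ ╷ │ ┌───╴ │
│ │↓│ │ │ │ │ │     │
├─┘ │ │ ╵ │ ├─┘ ┌─┐ │
│↓ ↲│ │   │ │   │ │ │
│ ╶─┤ └─┬─┘ │ ┌─┘ ╵ │
│↳ ↓│   │   │ │     │
├─╴ │ ╶─┘ ╶─┘ │ ╶───┤
│↓ ↲│         │     │
│ ╷ ├─────┐ ┌─┴───┐ │
│↓│ │↱ → ↓│ │     │ │
│ │ │ ╶─┐ │ │ ┌───┘ │
│↓│ │↑ ↰│↓│ │ │     │
│ └─┴─┐ │ │ │ └─┐ ╶─┤
│↳ ↓  │↑│↓│ │   │   │
│ ╷ ╶─┘ │ └─┴─┐ └───┤
│ │↳ → ↑│↳ ↓  │     │
│ └─────┴─┐ ╶─┴───╴ │
│         │↳ → → → B│
└─────────┴─────────┘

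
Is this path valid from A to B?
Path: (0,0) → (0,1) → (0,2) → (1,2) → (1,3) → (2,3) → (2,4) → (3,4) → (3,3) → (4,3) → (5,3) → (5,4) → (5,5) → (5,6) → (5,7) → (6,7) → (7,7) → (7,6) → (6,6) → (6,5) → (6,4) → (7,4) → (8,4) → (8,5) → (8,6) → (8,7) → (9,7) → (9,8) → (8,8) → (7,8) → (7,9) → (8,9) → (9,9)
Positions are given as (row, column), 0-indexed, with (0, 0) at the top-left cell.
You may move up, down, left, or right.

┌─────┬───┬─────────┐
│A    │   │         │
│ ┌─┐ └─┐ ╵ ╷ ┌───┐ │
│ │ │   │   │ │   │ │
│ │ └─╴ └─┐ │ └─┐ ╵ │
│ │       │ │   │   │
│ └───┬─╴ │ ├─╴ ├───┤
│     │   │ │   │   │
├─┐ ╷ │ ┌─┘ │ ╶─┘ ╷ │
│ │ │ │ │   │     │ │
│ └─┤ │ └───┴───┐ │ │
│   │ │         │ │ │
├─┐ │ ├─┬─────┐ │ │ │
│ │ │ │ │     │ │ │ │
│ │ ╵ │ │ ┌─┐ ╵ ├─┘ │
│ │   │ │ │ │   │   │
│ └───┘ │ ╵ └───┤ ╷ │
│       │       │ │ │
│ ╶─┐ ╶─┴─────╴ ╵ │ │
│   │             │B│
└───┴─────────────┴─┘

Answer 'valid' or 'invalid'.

Checking path validity:
Result: All consecutive moves are passable.

valid

Correct solution:

┌─────┬───┬─────────┐
│A → ↓│   │         │
│ ┌─┐ └─┐ ╵ ╷ ┌───┐ │
│ │ │↳ ↓│   │ │   │ │
│ │ └─╴ └─┐ │ └─┐ ╵ │
│ │    ↳ ↓│ │   │   │
│ └───┬─╴ │ ├─╴ ├───┤
│     │↓ ↲│ │   │   │
├─┐ ╷ │ ┌─┘ │ ╶─┘ ╷ │
│ │ │ │↓│   │     │ │
│ └─┤ │ └───┴───┐ │ │
│   │ │↳ → → → ↓│ │ │
├─┐ │ ├─┬─────┐ │ │ │
│ │ │ │ │↓ ← ↰│↓│ │ │
│ │ ╵ │ │ ┌─┐ ╵ ├─┘ │
│ │   │ │↓│ │↑ ↲│↱ ↓│
│ └───┘ │ ╵ └───┤ ╷ │
│       │↳ → → ↓│↑│↓│
│ ╶─┐ ╶─┴─────╴ ╵ │ │
│   │          ↳ ↑│B│
└───┴─────────────┴─┘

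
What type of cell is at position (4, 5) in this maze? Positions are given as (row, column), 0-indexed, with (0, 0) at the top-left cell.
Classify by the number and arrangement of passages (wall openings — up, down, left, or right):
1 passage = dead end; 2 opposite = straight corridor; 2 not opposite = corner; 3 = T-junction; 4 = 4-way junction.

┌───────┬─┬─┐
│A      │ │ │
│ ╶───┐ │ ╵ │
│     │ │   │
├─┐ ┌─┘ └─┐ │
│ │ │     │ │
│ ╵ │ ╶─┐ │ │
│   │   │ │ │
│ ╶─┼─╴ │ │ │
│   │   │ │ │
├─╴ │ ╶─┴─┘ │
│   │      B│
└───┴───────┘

Checking cell at (4, 5):
Number of passages: 2
Cell type: straight corridor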